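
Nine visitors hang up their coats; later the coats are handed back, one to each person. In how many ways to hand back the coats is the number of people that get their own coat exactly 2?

Choose which 2 of the 9 are fixed: C(9,2) = 36.
The other 7 form a derangement: !7 = 1854.
Total: 36 × 1854 = 66744.

66744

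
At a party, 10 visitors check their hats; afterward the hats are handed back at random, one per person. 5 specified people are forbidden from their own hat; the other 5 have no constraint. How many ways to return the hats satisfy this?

2170680

Inclusion-exclusion on the 5 forbidden self-matches:
Σ_{j=0}^{5} (-1)^j C(5,j)(10-j)!
= C(5,0)·10! - C(5,1)·9! + C(5,2)·8! - C(5,3)·7! + C(5,4)·6! - C(5,5)·5!
= 3628800 - 1814400 + 403200 - 50400 + 3600 - 120
= 2170680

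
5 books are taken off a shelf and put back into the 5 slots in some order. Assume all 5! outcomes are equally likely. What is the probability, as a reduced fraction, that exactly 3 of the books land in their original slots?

Favorable outcomes: C(5,3)·!2 = 10·1 = 10.
Total outcomes: 5! = 120.
Probability = 10/120 = 1/12.

1/12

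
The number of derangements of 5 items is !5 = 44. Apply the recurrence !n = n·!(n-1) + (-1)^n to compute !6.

265

!6 = 6·44 + 1 = 265.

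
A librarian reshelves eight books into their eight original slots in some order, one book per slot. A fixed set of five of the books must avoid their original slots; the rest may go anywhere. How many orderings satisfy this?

21234

Inclusion-exclusion on the 5 forbidden self-matches:
Σ_{j=0}^{5} (-1)^j C(5,j)(8-j)!
= C(5,0)·8! - C(5,1)·7! + C(5,2)·6! - C(5,3)·5! + C(5,4)·4! - C(5,5)·3!
= 40320 - 25200 + 7200 - 1200 + 120 - 6
= 21234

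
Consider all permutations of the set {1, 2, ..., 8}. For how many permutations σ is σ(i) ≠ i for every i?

14833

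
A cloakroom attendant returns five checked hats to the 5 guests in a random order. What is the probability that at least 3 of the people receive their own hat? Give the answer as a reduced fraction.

11/120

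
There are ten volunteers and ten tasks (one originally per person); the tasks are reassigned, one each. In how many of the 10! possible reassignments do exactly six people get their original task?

Pick the 6 fixed positions: C(10,6) = 210 ways.
The other 4 form a derangement: !4 = 9.
Total: 210 × 9 = 1890.

1890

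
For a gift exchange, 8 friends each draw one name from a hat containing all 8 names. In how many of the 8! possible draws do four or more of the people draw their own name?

771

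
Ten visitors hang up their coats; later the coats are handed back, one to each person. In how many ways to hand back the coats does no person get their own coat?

1334961

Recurrence: !10 = 9·(!9 + !8).
!10 = 9·(133496 + 14833) = 9·148329 = 1334961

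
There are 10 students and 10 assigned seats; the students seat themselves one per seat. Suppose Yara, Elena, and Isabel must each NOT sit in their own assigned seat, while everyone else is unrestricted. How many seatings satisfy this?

2656080

Inclusion-exclusion on the 3 forbidden self-matches:
Σ_{j=0}^{3} (-1)^j C(3,j)(10-j)!
= C(3,0)·10! - C(3,1)·9! + C(3,2)·8! - C(3,3)·7!
= 3628800 - 1088640 + 120960 - 5040
= 2656080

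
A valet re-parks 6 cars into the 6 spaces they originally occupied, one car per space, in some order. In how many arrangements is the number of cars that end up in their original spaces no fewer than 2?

Sum C(6,i)·!(6-i) for i = 2..6:
  i=2: C(6,2)·!4 = 15·9 = 135
  i=3: C(6,3)·!3 = 20·2 = 40
  i=4: C(6,4)·!2 = 15·1 = 15
  i=5: C(6,5)·!1 = 6·0 = 0
  i=6: C(6,6)·!0 = 1·1 = 1
Total = 191.

191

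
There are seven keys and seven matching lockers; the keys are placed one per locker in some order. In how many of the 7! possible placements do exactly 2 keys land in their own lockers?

924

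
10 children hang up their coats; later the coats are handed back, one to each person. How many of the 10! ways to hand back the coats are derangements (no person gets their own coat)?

1334961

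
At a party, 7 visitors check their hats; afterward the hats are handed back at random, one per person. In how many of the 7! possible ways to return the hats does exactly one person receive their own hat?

1855

Choose which one of the 7 is fixed: C(7,1) = 7.
The other 6 form a derangement: !6 = 265.
Total: 7 × 265 = 1855.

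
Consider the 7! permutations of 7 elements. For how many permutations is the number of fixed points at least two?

1331

# with exactly i fixed is C(7,i)·!(7-i); sum over i=2..7:
  i=2: C(7,2)·!5 = 21·44 = 924
  i=3: C(7,3)·!4 = 35·9 = 315
  i=4: C(7,4)·!3 = 35·2 = 70
  i=5: C(7,5)·!2 = 21·1 = 21
  i=6: C(7,6)·!1 = 7·0 = 0
  i=7: C(7,7)·!0 = 1·1 = 1
Total = 1331.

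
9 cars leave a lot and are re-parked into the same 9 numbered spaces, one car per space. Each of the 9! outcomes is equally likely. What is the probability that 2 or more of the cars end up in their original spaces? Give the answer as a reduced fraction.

95887/362880

Favorable outcomes: Σ_{i≥2} C(9,i)·!(9-i) = 36·1854 + 84·265 + 126·44 + 126·9 + 84·2 + 36·1 + 9·0 + 1·1 = 95887.
Total outcomes: 9! = 362880.
Probability = 95887/362880 = 95887/362880.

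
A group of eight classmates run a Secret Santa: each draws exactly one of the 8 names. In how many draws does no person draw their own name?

14833

Recurrence: !8 = 7·(!7 + !6).
!8 = 7·(1854 + 265) = 7·2119 = 14833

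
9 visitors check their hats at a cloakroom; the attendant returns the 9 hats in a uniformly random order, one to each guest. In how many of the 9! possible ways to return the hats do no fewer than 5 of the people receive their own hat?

1339

# with exactly i fixed is C(9,i)·!(9-i); sum over i=5..9:
  i=5: C(9,5)·!4 = 126·9 = 1134
  i=6: C(9,6)·!3 = 84·2 = 168
  i=7: C(9,7)·!2 = 36·1 = 36
  i=8: C(9,8)·!1 = 9·0 = 0
  i=9: C(9,9)·!0 = 1·1 = 1
Total = 1339.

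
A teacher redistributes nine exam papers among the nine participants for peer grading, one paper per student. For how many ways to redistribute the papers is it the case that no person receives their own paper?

133496

Use !n = n·!(n-1) + (-1)^n.
!9 = 9·14833 - 1 = 133496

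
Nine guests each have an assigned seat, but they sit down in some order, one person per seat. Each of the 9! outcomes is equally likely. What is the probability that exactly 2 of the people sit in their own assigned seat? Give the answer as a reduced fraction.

103/560

Favorable outcomes: C(9,2)·!7 = 36·1854 = 66744.
Total outcomes: 9! = 362880.
Probability = 66744/362880 = 103/560.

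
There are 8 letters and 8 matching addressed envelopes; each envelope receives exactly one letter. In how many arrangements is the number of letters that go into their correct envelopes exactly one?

14832

Choose which one of the 8 is fixed: C(8,1) = 8.
The remaining 7 must be deranged: !7 = 1854.
Total: 8 × 1854 = 14832.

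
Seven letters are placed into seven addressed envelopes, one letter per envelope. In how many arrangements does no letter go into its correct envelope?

1854

The subfactorial !7 = [7!/e] (nearest integer).
7! = 5040, and 5040/e ≈ 1854.11, so !7 = 1854.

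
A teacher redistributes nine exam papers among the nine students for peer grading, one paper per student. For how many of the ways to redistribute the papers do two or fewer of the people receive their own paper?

Sum C(9,i)·!(9-i) for i = 0..2:
  i=0: C(9,0)·!9 = 1·133496 = 133496
  i=1: C(9,1)·!8 = 9·14833 = 133497
  i=2: C(9,2)·!7 = 36·1854 = 66744
Total = 333737.

333737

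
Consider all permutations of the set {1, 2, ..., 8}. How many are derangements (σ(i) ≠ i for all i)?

14833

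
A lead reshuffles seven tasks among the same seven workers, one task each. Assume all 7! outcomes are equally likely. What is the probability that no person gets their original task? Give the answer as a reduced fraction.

Favorable outcomes: !7 = 1854.
Total outcomes: 7! = 5040.
Probability = 1854/5040 = 103/280.

103/280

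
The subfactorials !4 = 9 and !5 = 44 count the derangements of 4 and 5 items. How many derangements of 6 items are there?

!6 = (6-1)·(!5 + !4) = 5·(44 + 9) = 5·53 = 265.

265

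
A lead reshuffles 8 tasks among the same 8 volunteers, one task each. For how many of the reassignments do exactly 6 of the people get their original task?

Pick the 6 fixed positions: C(8,6) = 28 ways.
The remaining 2 must be deranged: !2 = 1.
Total: 28 × 1 = 28.

28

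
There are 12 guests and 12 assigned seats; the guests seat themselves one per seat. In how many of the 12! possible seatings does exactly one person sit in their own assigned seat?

Choose which one of the 12 is fixed: C(12,1) = 12.
The remaining 11 must be deranged: !11 = 14684570.
Total: 12 × 14684570 = 176214840.

176214840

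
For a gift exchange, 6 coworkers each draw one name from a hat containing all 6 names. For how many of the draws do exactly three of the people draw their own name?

40

Pick the 3 fixed positions: C(6,3) = 20 ways.
The other 3 form a derangement: !3 = 2.
Total: 20 × 2 = 40.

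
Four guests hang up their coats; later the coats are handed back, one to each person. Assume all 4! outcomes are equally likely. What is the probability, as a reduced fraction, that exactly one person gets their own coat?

1/3

Favorable outcomes: C(4,1)·!3 = 4·2 = 8.
Total outcomes: 4! = 24.
Probability = 8/24 = 1/3.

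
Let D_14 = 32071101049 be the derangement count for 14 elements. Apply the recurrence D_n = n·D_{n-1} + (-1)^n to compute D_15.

481066515734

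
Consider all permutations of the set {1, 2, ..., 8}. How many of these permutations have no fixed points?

14833

Use !n = (n-1)(!(n-1) + !(n-2)).
!8 = 7·(1854 + 265) = 7·2119 = 14833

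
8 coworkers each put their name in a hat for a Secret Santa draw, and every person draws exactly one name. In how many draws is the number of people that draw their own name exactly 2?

Pick the 2 fixed positions: C(8,2) = 28 ways.
The other 6 form a derangement: !6 = 265.
Total: 28 × 265 = 7420.

7420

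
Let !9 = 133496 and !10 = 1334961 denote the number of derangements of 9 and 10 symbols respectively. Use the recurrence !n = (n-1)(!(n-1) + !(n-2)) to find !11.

!11 = (11-1)·(!10 + !9) = 10·(1334961 + 133496) = 10·1468457 = 14684570.

14684570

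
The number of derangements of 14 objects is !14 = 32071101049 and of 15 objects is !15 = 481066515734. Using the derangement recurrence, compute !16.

7697064251745

!16 = (16-1)·(!15 + !14) = 15·(481066515734 + 32071101049) = 15·513137616783 = 7697064251745.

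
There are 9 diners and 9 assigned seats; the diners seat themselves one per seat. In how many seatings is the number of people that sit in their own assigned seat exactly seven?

36

Pick the 7 fixed positions: C(9,7) = 36 ways.
The other 2 form a derangement: !2 = 1.
Total: 36 × 1 = 36.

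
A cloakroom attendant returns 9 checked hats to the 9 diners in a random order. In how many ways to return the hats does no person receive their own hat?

Use !n = (n-1)(!(n-1) + !(n-2)).
!9 = 8·(14833 + 1854) = 8·16687 = 133496

133496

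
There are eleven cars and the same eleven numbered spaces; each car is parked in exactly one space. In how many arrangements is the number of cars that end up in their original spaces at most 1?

# with exactly i fixed is C(11,i)·!(11-i); sum over i=0..1:
  i=0: C(11,0)·!11 = 1·14684570 = 14684570
  i=1: C(11,1)·!10 = 11·1334961 = 14684571
Total = 29369141.

29369141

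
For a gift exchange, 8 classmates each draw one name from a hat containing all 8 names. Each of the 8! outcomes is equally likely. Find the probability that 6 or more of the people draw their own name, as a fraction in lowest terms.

Favorable outcomes: Σ_{i≥6} C(8,i)·!(8-i) = 28·1 + 8·0 + 1·1 = 29.
Total outcomes: 8! = 40320.
Probability = 29/40320 = 29/40320.

29/40320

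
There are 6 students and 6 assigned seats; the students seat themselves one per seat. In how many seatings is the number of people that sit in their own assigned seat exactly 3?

40

Pick the 3 fixed positions: C(6,3) = 20 ways.
The other 3 form a derangement: !3 = 2.
Total: 20 × 2 = 40.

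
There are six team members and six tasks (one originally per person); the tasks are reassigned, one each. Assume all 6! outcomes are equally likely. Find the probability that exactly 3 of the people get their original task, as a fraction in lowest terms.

Favorable outcomes: C(6,3)·!3 = 20·2 = 40.
Total outcomes: 6! = 720.
Probability = 40/720 = 1/18.

1/18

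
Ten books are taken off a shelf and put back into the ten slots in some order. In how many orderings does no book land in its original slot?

The subfactorial !10 = [10!/e] (nearest integer).
10! = 3628800, and 3628800/e ≈ 1334960.92, so !10 = 1334961.

1334961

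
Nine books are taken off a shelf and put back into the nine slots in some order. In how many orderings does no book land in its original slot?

!9 = 9! · Σ_{k=0}^{9} (-1)^k/k!
= 9! - 9!/1! + 9!/2! - 9!/3! + 9!/4! - 9!/5! + 9!/6! - 9!/7! + 9!/8! - 9!/9!
= 362880 - 362880 + 181440 - 60480 + 15120 - 3024 + 504 - 72 + 9 - 1
= 133496

133496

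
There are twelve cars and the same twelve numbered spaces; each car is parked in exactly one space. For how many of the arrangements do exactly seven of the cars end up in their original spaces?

Pick the 7 fixed positions: C(12,7) = 792 ways.
The other 5 form a derangement: !5 = 44.
Total: 792 × 44 = 34848.

34848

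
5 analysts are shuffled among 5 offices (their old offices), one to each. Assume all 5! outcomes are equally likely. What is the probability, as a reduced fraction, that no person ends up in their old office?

11/30

Favorable outcomes: !5 = 44.
Total outcomes: 5! = 120.
Probability = 44/120 = 11/30.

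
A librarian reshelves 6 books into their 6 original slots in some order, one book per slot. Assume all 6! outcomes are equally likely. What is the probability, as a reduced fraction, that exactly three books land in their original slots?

Favorable outcomes: C(6,3)·!3 = 20·2 = 40.
Total outcomes: 6! = 720.
Probability = 40/720 = 1/18.

1/18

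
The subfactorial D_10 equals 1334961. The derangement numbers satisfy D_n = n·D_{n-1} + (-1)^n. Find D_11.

D_11 = 11·1334961 - 1 = 14684570.

14684570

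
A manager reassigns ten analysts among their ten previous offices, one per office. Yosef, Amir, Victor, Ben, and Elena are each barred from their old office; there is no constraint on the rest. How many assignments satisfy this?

2170680

Let A_j be the event that the j-th constrained one is fixed. By inclusion-exclusion over the 5 events:
Σ_{j=0}^{5} (-1)^j C(5,j)(10-j)!
= C(5,0)·10! - C(5,1)·9! + C(5,2)·8! - C(5,3)·7! + C(5,4)·6! - C(5,5)·5!
= 3628800 - 1814400 + 403200 - 50400 + 3600 - 120
= 2170680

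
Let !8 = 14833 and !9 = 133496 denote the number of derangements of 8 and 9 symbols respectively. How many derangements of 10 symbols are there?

1334961

!10 = (10-1)·(!9 + !8) = 9·(133496 + 14833) = 9·148329 = 1334961.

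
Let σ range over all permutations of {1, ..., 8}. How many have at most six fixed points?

40319

Sum C(8,i)·!(8-i) for i = 0..6:
  i=0: C(8,0)·!8 = 1·14833 = 14833
  i=1: C(8,1)·!7 = 8·1854 = 14832
  i=2: C(8,2)·!6 = 28·265 = 7420
  i=3: C(8,3)·!5 = 56·44 = 2464
  i=4: C(8,4)·!4 = 70·9 = 630
  i=5: C(8,5)·!3 = 56·2 = 112
  i=6: C(8,6)·!2 = 28·1 = 28
Total = 40319.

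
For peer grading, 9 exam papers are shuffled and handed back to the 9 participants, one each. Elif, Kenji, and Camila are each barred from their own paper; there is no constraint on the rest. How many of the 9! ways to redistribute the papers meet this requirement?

Inclusion-exclusion on the 3 forbidden self-matches:
Σ_{j=0}^{3} (-1)^j C(3,j)(9-j)!
= C(3,0)·9! - C(3,1)·8! + C(3,2)·7! - C(3,3)·6!
= 362880 - 120960 + 15120 - 720
= 256320

256320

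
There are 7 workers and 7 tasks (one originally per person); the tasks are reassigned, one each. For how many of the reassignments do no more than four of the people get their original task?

# with exactly i fixed is C(7,i)·!(7-i); sum over i=0..4:
  i=0: C(7,0)·!7 = 1·1854 = 1854
  i=1: C(7,1)·!6 = 7·265 = 1855
  i=2: C(7,2)·!5 = 21·44 = 924
  i=3: C(7,3)·!4 = 35·9 = 315
  i=4: C(7,4)·!3 = 35·2 = 70
Total = 5018.

5018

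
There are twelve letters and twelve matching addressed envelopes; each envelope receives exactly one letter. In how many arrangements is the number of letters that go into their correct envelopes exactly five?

Choose which 5 of the 12 are fixed: C(12,5) = 792.
The remaining 7 must be deranged: !7 = 1854.
Total: 792 × 1854 = 1468368.

1468368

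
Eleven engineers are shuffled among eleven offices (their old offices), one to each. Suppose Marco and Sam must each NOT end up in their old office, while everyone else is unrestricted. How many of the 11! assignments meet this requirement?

33022080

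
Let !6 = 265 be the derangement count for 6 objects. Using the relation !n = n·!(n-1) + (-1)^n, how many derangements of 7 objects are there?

1854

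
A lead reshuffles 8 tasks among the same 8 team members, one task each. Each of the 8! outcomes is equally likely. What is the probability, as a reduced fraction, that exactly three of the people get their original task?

11/180

Favorable outcomes: C(8,3)·!5 = 56·44 = 2464.
Total outcomes: 8! = 40320.
Probability = 2464/40320 = 11/180.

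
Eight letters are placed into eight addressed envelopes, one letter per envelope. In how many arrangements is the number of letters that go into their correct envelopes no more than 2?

Sum C(8,i)·!(8-i) for i = 0..2:
  i=0: C(8,0)·!8 = 1·14833 = 14833
  i=1: C(8,1)·!7 = 8·1854 = 14832
  i=2: C(8,2)·!6 = 28·265 = 7420
Total = 37085.

37085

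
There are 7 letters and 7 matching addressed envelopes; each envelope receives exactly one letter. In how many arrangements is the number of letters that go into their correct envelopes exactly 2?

924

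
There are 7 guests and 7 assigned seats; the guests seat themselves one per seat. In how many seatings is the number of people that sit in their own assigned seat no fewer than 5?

22

Sum C(7,i)·!(7-i) for i = 5..7:
  i=5: C(7,5)·!2 = 21·1 = 21
  i=6: C(7,6)·!1 = 7·0 = 0
  i=7: C(7,7)·!0 = 1·1 = 1
Total = 22.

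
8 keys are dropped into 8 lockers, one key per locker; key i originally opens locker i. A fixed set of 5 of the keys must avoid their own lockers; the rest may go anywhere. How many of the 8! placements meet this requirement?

Inclusion-exclusion on the 5 forbidden self-matches:
Σ_{j=0}^{5} (-1)^j C(5,j)(8-j)!
= C(5,0)·8! - C(5,1)·7! + C(5,2)·6! - C(5,3)·5! + C(5,4)·4! - C(5,5)·3!
= 40320 - 25200 + 7200 - 1200 + 120 - 6
= 21234

21234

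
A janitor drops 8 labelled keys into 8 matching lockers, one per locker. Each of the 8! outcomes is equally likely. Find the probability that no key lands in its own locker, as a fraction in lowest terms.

2119/5760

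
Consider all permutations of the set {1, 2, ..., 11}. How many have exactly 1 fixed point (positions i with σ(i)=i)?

Pick the single fixed position: C(11,1) = 11 ways.
The remaining 10 must be deranged: !10 = 1334961.
Total: 11 × 1334961 = 14684571.

14684571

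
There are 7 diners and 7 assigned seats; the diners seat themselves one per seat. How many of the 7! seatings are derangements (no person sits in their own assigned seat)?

1854

By inclusion-exclusion, !7 = Σ (-1)^k · 7!/k! for k=0..7
= 7! - 7!/1! + 7!/2! - 7!/3! + 7!/4! - 7!/5! + 7!/6! - 7!/7!
= 5040 - 5040 + 2520 - 840 + 210 - 42 + 7 - 1
= 1854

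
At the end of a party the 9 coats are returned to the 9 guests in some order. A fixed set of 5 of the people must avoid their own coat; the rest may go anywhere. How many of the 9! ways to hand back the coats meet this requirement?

205056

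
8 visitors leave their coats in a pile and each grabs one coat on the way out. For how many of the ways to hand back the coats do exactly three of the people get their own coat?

2464

Choose which 3 of the 8 are fixed: C(8,3) = 56.
The remaining 5 must be deranged: !5 = 44.
Total: 56 × 44 = 2464.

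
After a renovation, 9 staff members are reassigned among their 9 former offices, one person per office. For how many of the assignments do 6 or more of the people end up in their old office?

205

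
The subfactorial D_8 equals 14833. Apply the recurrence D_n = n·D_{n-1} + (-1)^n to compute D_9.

133496

D_9 = 9·14833 - 1 = 133496.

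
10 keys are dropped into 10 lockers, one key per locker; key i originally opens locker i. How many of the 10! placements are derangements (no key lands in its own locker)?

Use !n = n·!(n-1) + (-1)^n.
!10 = 10·133496 + 1 = 1334961

1334961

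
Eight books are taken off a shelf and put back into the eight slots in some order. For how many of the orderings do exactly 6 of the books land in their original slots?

28

Pick the 6 fixed positions: C(8,6) = 28 ways.
The other 2 form a derangement: !2 = 1.
Total: 28 × 1 = 28.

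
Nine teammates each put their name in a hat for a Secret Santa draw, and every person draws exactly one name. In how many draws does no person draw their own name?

Use !n = (n-1)(!(n-1) + !(n-2)).
!9 = 8·(14833 + 1854) = 8·16687 = 133496

133496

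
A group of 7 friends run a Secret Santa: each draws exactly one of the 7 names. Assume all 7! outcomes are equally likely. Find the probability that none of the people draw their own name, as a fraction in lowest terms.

Favorable outcomes: !7 = 1854.
Total outcomes: 7! = 5040.
Probability = 1854/5040 = 103/280.

103/280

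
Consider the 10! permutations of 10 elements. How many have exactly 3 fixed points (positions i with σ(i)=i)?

Pick the 3 fixed positions: C(10,3) = 120 ways.
The other 7 form a derangement: !7 = 1854.
Total: 120 × 1854 = 222480.

222480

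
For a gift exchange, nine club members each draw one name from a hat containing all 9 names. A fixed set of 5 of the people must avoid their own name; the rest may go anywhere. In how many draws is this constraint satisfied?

205056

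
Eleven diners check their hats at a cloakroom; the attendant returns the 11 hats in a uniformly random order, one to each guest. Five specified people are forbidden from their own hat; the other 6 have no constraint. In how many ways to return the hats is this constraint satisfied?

25022880

Let A_j be the event that the j-th constrained one is fixed. By inclusion-exclusion over the 5 events:
Σ_{j=0}^{5} (-1)^j C(5,j)(11-j)!
= C(5,0)·11! - C(5,1)·10! + C(5,2)·9! - C(5,3)·8! + C(5,4)·7! - C(5,5)·6!
= 39916800 - 18144000 + 3628800 - 403200 + 25200 - 720
= 25022880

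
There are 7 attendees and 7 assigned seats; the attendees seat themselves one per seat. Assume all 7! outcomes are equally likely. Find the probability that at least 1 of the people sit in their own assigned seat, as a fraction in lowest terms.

Favorable outcomes: Σ_{i≥1} C(7,i)·!(7-i) = 7·265 + 21·44 + 35·9 + 35·2 + 21·1 + 7·0 + 1·1 = 3186.
Total outcomes: 7! = 5040.
Probability = 3186/5040 = 177/280.

177/280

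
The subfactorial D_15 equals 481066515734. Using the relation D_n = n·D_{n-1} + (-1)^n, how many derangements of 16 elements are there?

7697064251745

D_16 = 16·481066515734 + 1 = 7697064251745.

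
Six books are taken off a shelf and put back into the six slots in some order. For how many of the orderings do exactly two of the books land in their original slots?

Choose which 2 of the 6 are fixed: C(6,2) = 15.
The other 4 form a derangement: !4 = 9.
Total: 15 × 9 = 135.

135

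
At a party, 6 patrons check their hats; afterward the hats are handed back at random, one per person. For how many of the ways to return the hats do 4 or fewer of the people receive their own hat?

719

Sum C(6,i)·!(6-i) for i = 0..4:
  i=0: C(6,0)·!6 = 1·265 = 265
  i=1: C(6,1)·!5 = 6·44 = 264
  i=2: C(6,2)·!4 = 15·9 = 135
  i=3: C(6,3)·!3 = 20·2 = 40
  i=4: C(6,4)·!2 = 15·1 = 15
Total = 719.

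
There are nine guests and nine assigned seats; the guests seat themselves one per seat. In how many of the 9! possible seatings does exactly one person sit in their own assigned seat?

133497

Pick the single fixed position: C(9,1) = 9 ways.
The remaining 8 must be deranged: !8 = 14833.
Total: 9 × 14833 = 133497.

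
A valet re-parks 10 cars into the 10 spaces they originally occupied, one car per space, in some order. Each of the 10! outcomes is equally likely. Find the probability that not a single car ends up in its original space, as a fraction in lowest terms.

Favorable outcomes: !10 = 1334961.
Total outcomes: 10! = 3628800.
Probability = 1334961/3628800 = 16481/44800.

16481/44800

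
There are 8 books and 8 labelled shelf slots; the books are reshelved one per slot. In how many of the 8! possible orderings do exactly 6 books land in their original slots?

28

Choose which 6 of the 8 are fixed: C(8,6) = 28.
The other 2 form a derangement: !2 = 1.
Total: 28 × 1 = 28.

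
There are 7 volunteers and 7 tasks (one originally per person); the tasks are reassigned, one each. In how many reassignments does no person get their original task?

!7 is the nearest integer to 7!/e.
7! = 5040, and 5040/e ≈ 1854.11, so !7 = 1854.

1854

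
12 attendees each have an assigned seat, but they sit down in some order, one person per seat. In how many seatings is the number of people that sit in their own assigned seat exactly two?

Pick the 2 fixed positions: C(12,2) = 66 ways.
The remaining 10 must be deranged: !10 = 1334961.
Total: 66 × 1334961 = 88107426.

88107426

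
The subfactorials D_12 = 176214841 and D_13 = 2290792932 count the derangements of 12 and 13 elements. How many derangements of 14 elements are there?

D_14 = (14-1)·(D_13 + D_12) = 13·(2290792932 + 176214841) = 13·2467007773 = 32071101049.

32071101049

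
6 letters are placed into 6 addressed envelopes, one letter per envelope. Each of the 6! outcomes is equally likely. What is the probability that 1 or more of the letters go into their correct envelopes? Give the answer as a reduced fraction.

91/144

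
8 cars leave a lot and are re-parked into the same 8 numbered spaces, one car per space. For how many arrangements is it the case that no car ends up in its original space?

!8 = 8! · Σ_{k=0}^{8} (-1)^k/k!
= 8! - 8!/1! + 8!/2! - 8!/3! + 8!/4! - 8!/5! + 8!/6! - 8!/7! + 8!/8!
= 40320 - 40320 + 20160 - 6720 + 1680 - 336 + 56 - 8 + 1
= 14833

14833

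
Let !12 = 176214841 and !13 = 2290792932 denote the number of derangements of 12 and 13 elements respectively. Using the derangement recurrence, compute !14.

!14 = (14-1)·(!13 + !12) = 13·(2290792932 + 176214841) = 13·2467007773 = 32071101049.

32071101049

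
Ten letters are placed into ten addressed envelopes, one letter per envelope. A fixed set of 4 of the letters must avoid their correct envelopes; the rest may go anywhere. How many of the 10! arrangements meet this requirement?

Let A_j be the event that the j-th constrained one is fixed. By inclusion-exclusion over the 4 events:
Σ_{j=0}^{4} (-1)^j C(4,j)(10-j)!
= C(4,0)·10! - C(4,1)·9! + C(4,2)·8! - C(4,3)·7! + C(4,4)·6!
= 3628800 - 1451520 + 241920 - 20160 + 720
= 2399760

2399760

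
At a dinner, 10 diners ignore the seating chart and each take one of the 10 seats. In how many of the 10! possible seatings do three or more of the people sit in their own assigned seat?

# with exactly i fixed is C(10,i)·!(10-i); sum over i=3..10:
  i=3: C(10,3)·!7 = 120·1854 = 222480
  i=4: C(10,4)·!6 = 210·265 = 55650
  i=5: C(10,5)·!5 = 252·44 = 11088
  i=6: C(10,6)·!4 = 210·9 = 1890
  i=7: C(10,7)·!3 = 120·2 = 240
  i=8: C(10,8)·!2 = 45·1 = 45
  i=9: C(10,9)·!1 = 10·0 = 0
  i=10: C(10,10)·!0 = 1·1 = 1
Total = 291394.

291394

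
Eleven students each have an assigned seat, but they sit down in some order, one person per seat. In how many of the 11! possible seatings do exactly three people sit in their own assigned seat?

2447445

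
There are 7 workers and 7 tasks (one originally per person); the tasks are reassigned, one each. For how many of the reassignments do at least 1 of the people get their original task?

# with exactly i fixed is C(7,i)·!(7-i); sum over i=1..7:
  i=1: C(7,1)·!6 = 7·265 = 1855
  i=2: C(7,2)·!5 = 21·44 = 924
  i=3: C(7,3)·!4 = 35·9 = 315
  i=4: C(7,4)·!3 = 35·2 = 70
  i=5: C(7,5)·!2 = 21·1 = 21
  i=6: C(7,6)·!1 = 7·0 = 0
  i=7: C(7,7)·!0 = 1·1 = 1
Total = 3186.

3186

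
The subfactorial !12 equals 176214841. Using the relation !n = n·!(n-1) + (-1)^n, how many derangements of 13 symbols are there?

!13 = 13·176214841 - 1 = 2290792932.

2290792932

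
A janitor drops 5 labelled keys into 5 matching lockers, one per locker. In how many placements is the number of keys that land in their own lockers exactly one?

45

Choose which one of the 5 is fixed: C(5,1) = 5.
The remaining 4 must be deranged: !4 = 9.
Total: 5 × 9 = 45.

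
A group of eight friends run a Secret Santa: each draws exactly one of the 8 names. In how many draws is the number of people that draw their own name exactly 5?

Choose which 5 of the 8 are fixed: C(8,5) = 56.
The remaining 3 must be deranged: !3 = 2.
Total: 56 × 2 = 112.

112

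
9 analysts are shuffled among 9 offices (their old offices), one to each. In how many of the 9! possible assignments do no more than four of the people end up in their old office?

361541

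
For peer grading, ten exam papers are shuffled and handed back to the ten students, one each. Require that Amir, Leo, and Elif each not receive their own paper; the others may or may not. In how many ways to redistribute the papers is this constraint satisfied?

2656080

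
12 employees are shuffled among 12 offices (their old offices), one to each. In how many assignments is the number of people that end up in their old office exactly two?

88107426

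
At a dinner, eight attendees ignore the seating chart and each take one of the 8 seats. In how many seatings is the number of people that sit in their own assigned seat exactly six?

28

Pick the 6 fixed positions: C(8,6) = 28 ways.
The other 2 form a derangement: !2 = 1.
Total: 28 × 1 = 28.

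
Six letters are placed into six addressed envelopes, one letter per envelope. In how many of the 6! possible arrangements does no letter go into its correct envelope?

Recurrence: !6 = 6·!5 + (-1)^6.
!6 = 6·44 + 1 = 265

265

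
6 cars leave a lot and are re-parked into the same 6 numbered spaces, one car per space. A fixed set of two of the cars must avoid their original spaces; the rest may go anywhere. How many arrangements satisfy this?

504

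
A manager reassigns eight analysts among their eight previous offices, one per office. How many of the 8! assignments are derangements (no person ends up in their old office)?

Recurrence: !8 = 7·(!7 + !6).
!8 = 7·(1854 + 265) = 7·2119 = 14833

14833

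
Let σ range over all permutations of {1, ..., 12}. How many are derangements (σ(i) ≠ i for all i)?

By inclusion-exclusion, !12 = Σ (-1)^k · 12!/k! for k=0..12
= 12! - 12!/1! + 12!/2! - 12!/3! + 12!/4! - 12!/5! + 12!/6! - 12!/7! + 12!/8! - 12!/9! + 12!/10! - 12!/11! + 12!/12!
= 479001600 - 479001600 + 239500800 - 79833600 + 19958400 - 3991680 + 665280 - 95040 + 11880 - 1320 + 132 - 12 + 1
= 176214841

176214841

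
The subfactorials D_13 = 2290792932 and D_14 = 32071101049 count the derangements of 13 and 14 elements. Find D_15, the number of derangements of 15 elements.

481066515734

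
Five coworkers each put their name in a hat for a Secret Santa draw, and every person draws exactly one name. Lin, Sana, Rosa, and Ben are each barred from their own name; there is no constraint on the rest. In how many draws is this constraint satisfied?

53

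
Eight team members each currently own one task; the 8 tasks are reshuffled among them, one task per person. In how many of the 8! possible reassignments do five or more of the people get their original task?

Sum C(8,i)·!(8-i) for i = 5..8:
  i=5: C(8,5)·!3 = 56·2 = 112
  i=6: C(8,6)·!2 = 28·1 = 28
  i=7: C(8,7)·!1 = 8·0 = 0
  i=8: C(8,8)·!0 = 1·1 = 1
Total = 141.

141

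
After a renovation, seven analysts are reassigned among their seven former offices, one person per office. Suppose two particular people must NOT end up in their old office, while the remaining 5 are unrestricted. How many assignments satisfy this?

Inclusion-exclusion on the 2 forbidden self-matches:
Σ_{j=0}^{2} (-1)^j C(2,j)(7-j)!
= C(2,0)·7! - C(2,1)·6! + C(2,2)·5!
= 5040 - 1440 + 120
= 3720

3720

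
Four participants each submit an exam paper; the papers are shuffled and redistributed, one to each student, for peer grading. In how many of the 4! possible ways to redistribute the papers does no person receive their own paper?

By inclusion-exclusion, !4 = Σ (-1)^k · 4!/k! for k=0..4
= 4! - 4!/1! + 4!/2! - 4!/3! + 4!/4!
= 24 - 24 + 12 - 4 + 1
= 9

9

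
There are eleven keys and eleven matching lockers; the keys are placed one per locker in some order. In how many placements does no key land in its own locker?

14684570

Use !n = n·!(n-1) + (-1)^n.
!11 = 11·1334961 - 1 = 14684570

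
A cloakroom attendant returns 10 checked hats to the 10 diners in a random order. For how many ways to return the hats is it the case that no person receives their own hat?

Use !n = n·!(n-1) + (-1)^n.
!10 = 10·133496 + 1 = 1334961

1334961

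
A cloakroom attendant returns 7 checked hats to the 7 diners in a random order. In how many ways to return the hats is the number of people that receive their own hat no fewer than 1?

3186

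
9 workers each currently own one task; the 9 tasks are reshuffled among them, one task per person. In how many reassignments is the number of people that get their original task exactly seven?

36

Pick the 7 fixed positions: C(9,7) = 36 ways.
The other 2 form a derangement: !2 = 1.
Total: 36 × 1 = 36.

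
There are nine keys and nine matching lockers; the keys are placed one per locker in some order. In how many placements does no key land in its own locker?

Recurrence: !9 = 8·(!8 + !7).
!9 = 8·(14833 + 1854) = 8·16687 = 133496

133496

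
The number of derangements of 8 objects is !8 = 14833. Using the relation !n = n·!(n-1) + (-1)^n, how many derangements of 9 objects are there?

133496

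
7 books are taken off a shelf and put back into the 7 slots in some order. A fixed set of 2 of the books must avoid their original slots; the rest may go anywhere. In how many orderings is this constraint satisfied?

3720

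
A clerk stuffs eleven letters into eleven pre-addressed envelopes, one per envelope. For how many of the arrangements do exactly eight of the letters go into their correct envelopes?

Pick the 8 fixed positions: C(11,8) = 165 ways.
The remaining 3 must be deranged: !3 = 2.
Total: 165 × 2 = 330.

330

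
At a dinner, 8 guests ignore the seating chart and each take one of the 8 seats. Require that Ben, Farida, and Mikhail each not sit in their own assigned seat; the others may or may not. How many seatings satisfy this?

27240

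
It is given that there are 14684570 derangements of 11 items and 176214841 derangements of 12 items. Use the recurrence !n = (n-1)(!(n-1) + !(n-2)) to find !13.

2290792932

!13 = (13-1)·(!12 + !11) = 12·(176214841 + 14684570) = 12·190899411 = 2290792932.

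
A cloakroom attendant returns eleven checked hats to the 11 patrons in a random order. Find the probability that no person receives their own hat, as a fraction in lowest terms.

1468457/3991680

Favorable outcomes: !11 = 14684570.
Total outcomes: 11! = 39916800.
Probability = 14684570/39916800 = 1468457/3991680.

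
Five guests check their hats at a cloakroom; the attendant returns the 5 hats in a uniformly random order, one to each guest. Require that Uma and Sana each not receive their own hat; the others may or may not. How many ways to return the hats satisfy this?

Let A_j be the event that the j-th constrained one is fixed. By inclusion-exclusion over the 2 events:
Σ_{j=0}^{2} (-1)^j C(2,j)(5-j)!
= C(2,0)·5! - C(2,1)·4! + C(2,2)·3!
= 120 - 48 + 6
= 78

78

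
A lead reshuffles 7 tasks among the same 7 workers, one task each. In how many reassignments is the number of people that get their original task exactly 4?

70

Pick the 4 fixed positions: C(7,4) = 35 ways.
The remaining 3 must be deranged: !3 = 2.
Total: 35 × 2 = 70.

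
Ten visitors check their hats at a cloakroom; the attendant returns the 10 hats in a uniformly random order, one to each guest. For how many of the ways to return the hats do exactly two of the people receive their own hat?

667485

Pick the 2 fixed positions: C(10,2) = 45 ways.
The other 8 form a derangement: !8 = 14833.
Total: 45 × 14833 = 667485.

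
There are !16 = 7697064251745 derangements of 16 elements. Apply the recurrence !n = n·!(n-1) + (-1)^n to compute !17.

!17 = 17·7697064251745 - 1 = 130850092279664.

130850092279664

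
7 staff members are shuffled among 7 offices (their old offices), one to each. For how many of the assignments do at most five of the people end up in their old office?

5039

Sum C(7,i)·!(7-i) for i = 0..5:
  i=0: C(7,0)·!7 = 1·1854 = 1854
  i=1: C(7,1)·!6 = 7·265 = 1855
  i=2: C(7,2)·!5 = 21·44 = 924
  i=3: C(7,3)·!4 = 35·9 = 315
  i=4: C(7,4)·!3 = 35·2 = 70
  i=5: C(7,5)·!2 = 21·1 = 21
Total = 5039.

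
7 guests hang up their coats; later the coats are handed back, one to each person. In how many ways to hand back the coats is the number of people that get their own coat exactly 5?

21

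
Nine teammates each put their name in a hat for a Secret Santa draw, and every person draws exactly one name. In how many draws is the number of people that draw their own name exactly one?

133497

Choose which one of the 9 is fixed: C(9,1) = 9.
The remaining 8 must be deranged: !8 = 14833.
Total: 9 × 14833 = 133497.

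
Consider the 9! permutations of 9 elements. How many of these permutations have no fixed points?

133496

Use !n = n·!(n-1) + (-1)^n.
!9 = 9·14833 - 1 = 133496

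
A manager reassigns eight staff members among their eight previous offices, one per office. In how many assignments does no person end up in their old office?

14833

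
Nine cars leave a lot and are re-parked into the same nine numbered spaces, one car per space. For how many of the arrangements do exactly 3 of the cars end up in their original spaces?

22260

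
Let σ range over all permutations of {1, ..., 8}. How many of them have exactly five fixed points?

112

Pick the 5 fixed positions: C(8,5) = 56 ways.
The other 3 form a derangement: !3 = 2.
Total: 56 × 2 = 112.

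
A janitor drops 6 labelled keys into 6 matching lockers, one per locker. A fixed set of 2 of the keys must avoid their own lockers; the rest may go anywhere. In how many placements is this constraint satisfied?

Let A_j be the event that the j-th constrained one is fixed. By inclusion-exclusion over the 2 events:
Σ_{j=0}^{2} (-1)^j C(2,j)(6-j)!
= C(2,0)·6! - C(2,1)·5! + C(2,2)·4!
= 720 - 240 + 24
= 504

504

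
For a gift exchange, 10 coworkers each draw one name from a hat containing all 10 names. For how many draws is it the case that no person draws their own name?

1334961

!10 is the nearest integer to 10!/e.
10! = 3628800, and 3628800/e ≈ 1334960.92, so !10 = 1334961.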